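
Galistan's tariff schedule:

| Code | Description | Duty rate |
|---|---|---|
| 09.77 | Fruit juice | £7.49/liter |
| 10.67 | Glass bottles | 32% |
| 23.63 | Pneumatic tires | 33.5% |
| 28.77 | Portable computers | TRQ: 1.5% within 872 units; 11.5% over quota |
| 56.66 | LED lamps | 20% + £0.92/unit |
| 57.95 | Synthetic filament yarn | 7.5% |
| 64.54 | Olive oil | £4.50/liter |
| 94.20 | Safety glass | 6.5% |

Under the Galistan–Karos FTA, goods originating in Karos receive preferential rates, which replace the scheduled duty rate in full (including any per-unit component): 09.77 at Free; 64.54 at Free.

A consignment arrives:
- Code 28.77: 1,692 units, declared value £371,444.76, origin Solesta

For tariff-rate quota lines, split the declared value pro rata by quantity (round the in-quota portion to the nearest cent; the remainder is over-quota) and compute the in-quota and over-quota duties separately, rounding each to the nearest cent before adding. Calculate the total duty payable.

Line 1 (28.77, Solesta, 1,692 units, £371,444.76):
Code 28.77 is under a tariff-rate quota (threshold 872 units). In-quota: 872 units at 1.5%; over-quota: 820 units at 11.5%.
Pro-rata value split: in-quota = £371,444.76 × 872/1,692 = £191,430.16; over-quota = £371,444.76 − £191,430.16 = £180,014.60.
In-quota duty = £191,430.16 × 1.5% = £2,871.45. Over-quota duty = £180,014.60 × 11.5% = £20,701.68.
Line duty = £2,871.45 + £20,701.68 = £23,573.13.

£23,573.13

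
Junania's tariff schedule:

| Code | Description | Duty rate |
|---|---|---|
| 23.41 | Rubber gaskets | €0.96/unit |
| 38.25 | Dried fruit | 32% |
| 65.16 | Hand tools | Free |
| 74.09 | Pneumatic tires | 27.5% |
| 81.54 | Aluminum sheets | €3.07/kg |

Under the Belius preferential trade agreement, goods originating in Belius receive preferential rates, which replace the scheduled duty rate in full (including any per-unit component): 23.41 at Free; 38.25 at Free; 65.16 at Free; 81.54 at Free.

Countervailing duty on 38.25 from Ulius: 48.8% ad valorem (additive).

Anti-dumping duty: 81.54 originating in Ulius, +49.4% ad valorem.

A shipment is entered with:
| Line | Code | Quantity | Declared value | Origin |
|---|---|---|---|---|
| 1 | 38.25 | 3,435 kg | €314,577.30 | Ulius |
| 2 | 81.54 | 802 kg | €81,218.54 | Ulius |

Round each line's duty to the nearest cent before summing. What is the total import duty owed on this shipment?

€296,762.56

Line 1 (38.25, Ulius, 3,435 kg, €314,577.30):
Base rate for 38.25 is 32%.
38.25 has an FTA preferential rate, but origin Ulius is not Belius; base rate stands.
Additional duty on 38.25 from Ulius: +48.8%. Applied ad valorem rate: 32% + 48.8% = 80.8%.
Duty = €314,577.30 × 80.8% = €254,178.46.
Line 2 (81.54, Ulius, 802 kg, €81,218.54):
Base rate for 81.54 is €3.07/kg.
81.54 has an FTA preferential rate, but origin Ulius is not Belius; base rate stands.
Additional duty on 81.54 from Ulius: +49.4% ad valorem. Applied ad valorem rate = 49.4%.
Duty = €81,218.54 × 49.4% + 802 × €3.07 = €42,584.10.
Total = €254,178.46 + €42,584.10 = €296,762.56.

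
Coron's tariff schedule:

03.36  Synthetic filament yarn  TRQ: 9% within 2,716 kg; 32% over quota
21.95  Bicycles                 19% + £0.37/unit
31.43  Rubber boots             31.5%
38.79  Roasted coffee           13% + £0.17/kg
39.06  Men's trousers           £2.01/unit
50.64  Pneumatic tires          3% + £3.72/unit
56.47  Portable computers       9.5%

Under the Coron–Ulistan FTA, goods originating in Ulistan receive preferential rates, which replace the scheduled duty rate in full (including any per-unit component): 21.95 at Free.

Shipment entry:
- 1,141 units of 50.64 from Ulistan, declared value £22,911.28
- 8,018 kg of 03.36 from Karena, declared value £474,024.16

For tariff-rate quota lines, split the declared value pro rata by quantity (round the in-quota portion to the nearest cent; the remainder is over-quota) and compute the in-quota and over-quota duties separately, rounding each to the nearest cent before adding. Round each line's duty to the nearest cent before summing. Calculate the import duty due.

Line 1 (50.64, Ulistan, 1,141 units, £22,911.28):
Base rate for 50.64 is 3% + £3.72/unit.
Origin Ulistan is the FTA partner but 50.64 is not on the preference list; base rate stands.
Duty = £22,911.28 × 3% + 1,141 × £3.72 = £4,931.86.
Line 2 (03.36, Karena, 8,018 kg, £474,024.16):
Code 03.36 is under a tariff-rate quota (threshold 2,716 kg). In-quota: 2,716 kg at 9%; over-quota: 5,302 kg at 32%.
Pro-rata value split: in-quota = £474,024.16 × 2,716/8,018 = £160,569.92; over-quota = £474,024.16 − £160,569.92 = £313,454.24.
In-quota duty = £160,569.92 × 9% = £14,451.29. Over-quota duty = £313,454.24 × 32% = £100,305.36.
Line duty = £14,451.29 + £100,305.36 = £114,756.65.
Total = £4,931.86 + £114,756.65 = £119,688.51.

£119,688.51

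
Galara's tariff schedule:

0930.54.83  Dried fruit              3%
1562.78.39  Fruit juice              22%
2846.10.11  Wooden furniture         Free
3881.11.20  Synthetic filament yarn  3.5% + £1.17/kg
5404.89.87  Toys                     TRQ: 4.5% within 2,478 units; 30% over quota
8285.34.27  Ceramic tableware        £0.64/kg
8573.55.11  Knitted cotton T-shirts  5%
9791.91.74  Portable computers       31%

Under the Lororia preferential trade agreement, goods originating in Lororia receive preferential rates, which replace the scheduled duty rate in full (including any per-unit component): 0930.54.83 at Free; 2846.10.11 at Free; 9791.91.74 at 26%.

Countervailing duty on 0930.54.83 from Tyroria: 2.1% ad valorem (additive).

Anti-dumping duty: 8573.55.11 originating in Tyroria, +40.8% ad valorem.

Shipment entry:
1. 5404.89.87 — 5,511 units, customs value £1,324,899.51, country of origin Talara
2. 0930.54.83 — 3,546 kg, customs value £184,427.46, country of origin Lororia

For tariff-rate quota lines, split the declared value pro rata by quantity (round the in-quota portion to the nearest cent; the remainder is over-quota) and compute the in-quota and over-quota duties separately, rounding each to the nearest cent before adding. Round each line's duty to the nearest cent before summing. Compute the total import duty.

Line 1 (5404.89.87, Talara, 5,511 units, £1,324,899.51):
Code 5404.89.87 is under a tariff-rate quota (threshold 2,478 units). In-quota: 2,478 units at 4.5%; over-quota: 3,033 units at 30%.
Pro-rata value split: in-quota = £1,324,899.51 × 2,478/5,511 = £595,735.98; over-quota = £1,324,899.51 − £595,735.98 = £729,163.53.
In-quota duty = £595,735.98 × 4.5% = £26,808.12. Over-quota duty = £729,163.53 × 30% = £218,749.06.
Line duty = £26,808.12 + £218,749.06 = £245,557.18.
Line 2 (0930.54.83, Lororia, 3,546 kg, £184,427.46):
Base rate for 0930.54.83 is 3%.
Origin Lororia qualifies under the Galara–Lororia agreement and 0930.54.83 is covered: preferential rate Free applies instead.
The additional-duty order on 0930.54.83 targets Tyroria, not Lororia; it does not apply.
Duty = £184,427.46 × 0% = £0.00.
Total = £245,557.18 + £0.00 = £245,557.18.

£245,557.18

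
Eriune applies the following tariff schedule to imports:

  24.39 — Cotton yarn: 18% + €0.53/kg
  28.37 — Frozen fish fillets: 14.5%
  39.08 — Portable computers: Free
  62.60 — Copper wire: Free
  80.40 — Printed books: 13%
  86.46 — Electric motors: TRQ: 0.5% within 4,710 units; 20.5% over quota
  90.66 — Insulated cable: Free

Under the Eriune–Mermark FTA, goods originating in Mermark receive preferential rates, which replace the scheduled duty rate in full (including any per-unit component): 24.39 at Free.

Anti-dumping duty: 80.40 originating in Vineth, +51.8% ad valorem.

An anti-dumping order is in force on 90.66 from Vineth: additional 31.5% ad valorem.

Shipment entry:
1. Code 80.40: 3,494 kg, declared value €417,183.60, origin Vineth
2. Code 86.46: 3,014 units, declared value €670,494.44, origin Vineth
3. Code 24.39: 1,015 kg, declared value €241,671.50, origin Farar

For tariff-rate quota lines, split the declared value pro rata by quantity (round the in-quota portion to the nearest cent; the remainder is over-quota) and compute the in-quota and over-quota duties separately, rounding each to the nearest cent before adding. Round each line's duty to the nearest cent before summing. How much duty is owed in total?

Line 1 (80.40, Vineth, 3,494 kg, €417,183.60):
Base rate for 80.40 is 13%.
Additional duty on 80.40 from Vineth: +51.8%. Applied ad valorem rate: 13% + 51.8% = 64.8%.
Duty = €417,183.60 × 64.8% = €270,334.97.
Line 2 (86.46, Vineth, 3,014 units, €670,494.44):
Code 86.46 is under a tariff-rate quota (threshold 4,710 units). Quantity 3,014 units is within the quota, so the in-quota rate 0.5% applies to the full value.
Duty = €670,494.44 × 0.5% = €3,352.47.
Line 3 (24.39, Farar, 1,015 kg, €241,671.50):
Base rate for 24.39 is 18% + €0.53/kg.
24.39 has an FTA preferential rate, but origin Farar is not Mermark; base rate stands.
Duty = €241,671.50 × 18% + 1,015 × €0.53 = €44,038.82.
Total = €270,334.97 + €3,352.47 + €44,038.82 = €317,726.26.

€317,726.26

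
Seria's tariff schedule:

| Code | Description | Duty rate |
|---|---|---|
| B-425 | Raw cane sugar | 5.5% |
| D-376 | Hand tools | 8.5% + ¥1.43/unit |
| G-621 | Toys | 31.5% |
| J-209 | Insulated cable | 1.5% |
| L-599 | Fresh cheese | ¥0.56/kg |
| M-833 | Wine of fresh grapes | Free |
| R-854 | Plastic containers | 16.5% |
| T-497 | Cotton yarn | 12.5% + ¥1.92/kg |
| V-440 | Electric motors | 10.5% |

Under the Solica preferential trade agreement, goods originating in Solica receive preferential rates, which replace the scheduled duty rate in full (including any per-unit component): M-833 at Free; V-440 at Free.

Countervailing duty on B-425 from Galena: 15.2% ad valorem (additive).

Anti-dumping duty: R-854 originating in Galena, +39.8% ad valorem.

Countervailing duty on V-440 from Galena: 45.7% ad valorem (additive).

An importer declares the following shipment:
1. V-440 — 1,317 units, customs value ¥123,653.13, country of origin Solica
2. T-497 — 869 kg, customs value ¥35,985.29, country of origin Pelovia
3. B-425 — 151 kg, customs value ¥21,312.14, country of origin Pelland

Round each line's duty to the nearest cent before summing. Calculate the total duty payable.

Line 1 (V-440, Solica, 1,317 units, ¥123,653.13):
Base rate for V-440 is 10.5%.
Origin Solica qualifies under the Seria–Solica agreement and V-440 is covered: preferential rate Free applies instead.
The additional-duty order on V-440 targets Galena, not Solica; it does not apply.
Duty = ¥123,653.13 × 0% = ¥0.00.
Line 2 (T-497, Pelovia, 869 kg, ¥35,985.29):
Base rate for T-497 is 12.5% + ¥1.92/kg.
Duty = ¥35,985.29 × 12.5% + 869 × ¥1.92 = ¥6,166.64.
Line 3 (B-425, Pelland, 151 kg, ¥21,312.14):
Base rate for B-425 is 5.5%.
The additional-duty order on B-425 targets Galena, not Pelland; it does not apply.
Duty = ¥21,312.14 × 5.5% = ¥1,172.17.
Total = ¥0.00 + ¥6,166.64 + ¥1,172.17 = ¥7,338.81.

¥7,338.81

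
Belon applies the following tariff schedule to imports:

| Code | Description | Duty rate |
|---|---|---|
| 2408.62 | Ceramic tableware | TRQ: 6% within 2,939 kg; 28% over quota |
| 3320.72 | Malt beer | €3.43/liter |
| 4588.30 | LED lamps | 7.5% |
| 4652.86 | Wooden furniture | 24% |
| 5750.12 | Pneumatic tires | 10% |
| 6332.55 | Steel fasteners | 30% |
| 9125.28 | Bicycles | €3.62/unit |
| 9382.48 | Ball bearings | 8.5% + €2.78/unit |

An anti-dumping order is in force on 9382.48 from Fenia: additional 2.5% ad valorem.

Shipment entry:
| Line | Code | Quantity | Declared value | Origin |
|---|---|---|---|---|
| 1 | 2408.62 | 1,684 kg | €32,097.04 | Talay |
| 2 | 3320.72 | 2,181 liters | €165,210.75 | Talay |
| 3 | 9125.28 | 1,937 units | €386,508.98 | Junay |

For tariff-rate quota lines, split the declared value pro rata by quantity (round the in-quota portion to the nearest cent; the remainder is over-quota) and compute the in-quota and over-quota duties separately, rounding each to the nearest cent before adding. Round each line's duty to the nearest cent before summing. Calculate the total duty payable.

€16,418.59

Line 1 (2408.62, Talay, 1,684 kg, €32,097.04):
Code 2408.62 is under a tariff-rate quota (threshold 2,939 kg). Quantity 1,684 kg is within the quota, so the in-quota rate 6% applies to the full value.
Duty = €32,097.04 × 6% = €1,925.82.
Line 2 (3320.72, Talay, 2,181 liters, €165,210.75):
Base rate for 3320.72 is €3.43/liter.
Duty = 2,181 × €3.43 = €7,480.83.
Line 3 (9125.28, Junay, 1,937 units, €386,508.98):
Base rate for 9125.28 is €3.62/unit.
Duty = 1,937 × €3.62 = €7,011.94.
Total = €1,925.82 + €7,480.83 + €7,011.94 = €16,418.59.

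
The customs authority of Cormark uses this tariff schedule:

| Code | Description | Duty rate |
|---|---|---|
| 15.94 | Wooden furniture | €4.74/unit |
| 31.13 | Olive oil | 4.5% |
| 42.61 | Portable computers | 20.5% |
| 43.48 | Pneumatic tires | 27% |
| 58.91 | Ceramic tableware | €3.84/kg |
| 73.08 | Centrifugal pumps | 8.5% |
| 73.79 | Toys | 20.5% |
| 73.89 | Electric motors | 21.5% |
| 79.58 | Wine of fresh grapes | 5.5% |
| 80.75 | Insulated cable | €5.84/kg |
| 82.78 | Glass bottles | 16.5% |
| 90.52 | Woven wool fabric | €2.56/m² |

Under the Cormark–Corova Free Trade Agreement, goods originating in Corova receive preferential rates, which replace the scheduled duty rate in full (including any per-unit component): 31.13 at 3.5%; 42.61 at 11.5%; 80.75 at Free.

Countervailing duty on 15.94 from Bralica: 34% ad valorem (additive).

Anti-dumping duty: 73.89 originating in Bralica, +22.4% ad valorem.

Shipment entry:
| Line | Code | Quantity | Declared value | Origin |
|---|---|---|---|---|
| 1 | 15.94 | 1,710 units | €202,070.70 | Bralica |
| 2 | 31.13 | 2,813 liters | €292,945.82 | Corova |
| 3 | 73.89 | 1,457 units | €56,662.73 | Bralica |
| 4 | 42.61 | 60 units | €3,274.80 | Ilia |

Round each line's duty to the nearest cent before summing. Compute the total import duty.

Line 1 (15.94, Bralica, 1,710 units, €202,070.70):
Base rate for 15.94 is €4.74/unit.
Additional duty on 15.94 from Bralica: +34% ad valorem. Applied ad valorem rate = 34%.
Duty = €202,070.70 × 34% + 1,710 × €4.74 = €76,809.44.
Line 2 (31.13, Corova, 2,813 liters, €292,945.82):
Base rate for 31.13 is 4.5%.
Origin Corova qualifies under the Cormark–Corova agreement and 31.13 is covered: preferential rate 3.5% applies instead.
Duty = €292,945.82 × 3.5% = €10,253.10.
Line 3 (73.89, Bralica, 1,457 units, €56,662.73):
Base rate for 73.89 is 21.5%.
Additional duty on 73.89 from Bralica: +22.4%. Applied ad valorem rate: 21.5% + 22.4% = 43.9%.
Duty = €56,662.73 × 43.9% = €24,874.94.
Line 4 (42.61, Ilia, 60 units, €3,274.80):
Base rate for 42.61 is 20.5%.
42.61 has an FTA preferential rate, but origin Ilia is not Corova; base rate stands.
Duty = €3,274.80 × 20.5% = €671.33.
Total = €76,809.44 + €10,253.10 + €24,874.94 + €671.33 = €112,608.81.

€112,608.81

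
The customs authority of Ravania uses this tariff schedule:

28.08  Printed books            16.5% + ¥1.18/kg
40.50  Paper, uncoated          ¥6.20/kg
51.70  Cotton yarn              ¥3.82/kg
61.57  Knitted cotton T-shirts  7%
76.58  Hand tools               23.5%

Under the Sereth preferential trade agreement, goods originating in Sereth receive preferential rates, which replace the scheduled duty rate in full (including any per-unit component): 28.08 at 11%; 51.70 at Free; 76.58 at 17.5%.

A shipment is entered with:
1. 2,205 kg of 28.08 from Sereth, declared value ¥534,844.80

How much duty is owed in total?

Line 1 (28.08, Sereth, 2,205 kg, ¥534,844.80):
Base rate for 28.08 is 16.5% + ¥1.18/kg.
Origin Sereth qualifies under the Ravania–Sereth agreement and 28.08 is covered: preferential rate 11% applies instead.
Duty = ¥534,844.80 × 11% = ¥58,832.93.

¥58,832.93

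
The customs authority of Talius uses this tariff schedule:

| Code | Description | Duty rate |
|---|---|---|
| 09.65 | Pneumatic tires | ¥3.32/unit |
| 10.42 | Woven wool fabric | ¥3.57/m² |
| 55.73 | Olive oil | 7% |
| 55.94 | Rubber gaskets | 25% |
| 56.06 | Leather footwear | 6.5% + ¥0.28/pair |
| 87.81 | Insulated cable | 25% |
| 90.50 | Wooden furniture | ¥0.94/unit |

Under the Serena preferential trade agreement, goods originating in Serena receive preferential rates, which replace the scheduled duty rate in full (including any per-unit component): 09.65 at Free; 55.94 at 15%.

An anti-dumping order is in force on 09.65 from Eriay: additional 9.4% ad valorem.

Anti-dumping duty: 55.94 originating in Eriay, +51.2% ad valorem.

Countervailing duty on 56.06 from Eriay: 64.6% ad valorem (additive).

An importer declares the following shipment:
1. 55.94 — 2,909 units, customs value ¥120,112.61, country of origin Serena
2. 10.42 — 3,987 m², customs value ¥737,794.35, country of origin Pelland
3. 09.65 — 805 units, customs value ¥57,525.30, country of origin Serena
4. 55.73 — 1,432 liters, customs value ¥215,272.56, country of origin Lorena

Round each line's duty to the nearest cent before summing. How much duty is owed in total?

Line 1 (55.94, Serena, 2,909 units, ¥120,112.61):
Base rate for 55.94 is 25%.
Origin Serena qualifies under the Talius–Serena agreement and 55.94 is covered: preferential rate 15% applies instead.
The additional-duty order on 55.94 targets Eriay, not Serena; it does not apply.
Duty = ¥120,112.61 × 15% = ¥18,016.89.
Line 2 (10.42, Pelland, 3,987 m², ¥737,794.35):
Base rate for 10.42 is ¥3.57/m².
Duty = 3,987 × ¥3.57 = ¥14,233.59.
Line 3 (09.65, Serena, 805 units, ¥57,525.30):
Base rate for 09.65 is ¥3.32/unit.
Origin Serena qualifies under the Talius–Serena agreement and 09.65 is covered: preferential rate Free applies instead.
The additional-duty order on 09.65 targets Eriay, not Serena; it does not apply.
Duty = ¥57,525.30 × 0% = ¥0.00.
Line 4 (55.73, Lorena, 1,432 liters, ¥215,272.56):
Base rate for 55.73 is 7%.
Duty = ¥215,272.56 × 7% = ¥15,069.08.
Total = ¥18,016.89 + ¥14,233.59 + ¥0.00 + ¥15,069.08 = ¥47,319.56.

¥47,319.56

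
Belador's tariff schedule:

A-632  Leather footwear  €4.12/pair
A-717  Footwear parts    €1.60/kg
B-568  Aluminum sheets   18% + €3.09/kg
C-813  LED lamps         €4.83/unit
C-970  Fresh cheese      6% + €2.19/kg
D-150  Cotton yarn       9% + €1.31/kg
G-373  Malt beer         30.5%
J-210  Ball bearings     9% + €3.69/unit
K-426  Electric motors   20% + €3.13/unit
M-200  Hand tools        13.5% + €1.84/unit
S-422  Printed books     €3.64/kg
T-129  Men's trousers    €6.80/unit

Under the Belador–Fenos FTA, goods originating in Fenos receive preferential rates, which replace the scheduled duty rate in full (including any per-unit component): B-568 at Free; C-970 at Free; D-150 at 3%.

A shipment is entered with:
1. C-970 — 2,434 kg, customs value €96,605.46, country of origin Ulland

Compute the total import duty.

Line 1 (C-970, Ulland, 2,434 kg, €96,605.46):
Base rate for C-970 is 6% + €2.19/kg.
C-970 has an FTA preferential rate, but origin Ulland is not Fenos; base rate stands.
Duty = €96,605.46 × 6% + 2,434 × €2.19 = €11,126.79.

€11,126.79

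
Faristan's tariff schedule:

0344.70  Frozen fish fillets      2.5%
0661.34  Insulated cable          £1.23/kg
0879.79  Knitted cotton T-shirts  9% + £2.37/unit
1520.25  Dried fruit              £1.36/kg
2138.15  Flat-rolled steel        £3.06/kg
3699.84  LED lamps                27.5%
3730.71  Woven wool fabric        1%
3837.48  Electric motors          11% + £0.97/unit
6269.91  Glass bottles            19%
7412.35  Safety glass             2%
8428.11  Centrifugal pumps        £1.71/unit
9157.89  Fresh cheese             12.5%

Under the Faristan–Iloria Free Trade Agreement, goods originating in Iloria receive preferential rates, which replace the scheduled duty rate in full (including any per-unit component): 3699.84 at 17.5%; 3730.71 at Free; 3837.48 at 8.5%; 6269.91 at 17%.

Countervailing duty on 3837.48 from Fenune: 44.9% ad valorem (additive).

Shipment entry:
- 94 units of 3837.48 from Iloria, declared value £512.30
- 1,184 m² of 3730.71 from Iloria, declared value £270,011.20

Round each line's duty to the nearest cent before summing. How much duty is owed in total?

Line 1 (3837.48, Iloria, 94 units, £512.30):
Base rate for 3837.48 is 11% + £0.97/unit.
Origin Iloria qualifies under the Faristan–Iloria agreement and 3837.48 is covered: preferential rate 8.5% applies instead.
The additional-duty order on 3837.48 targets Fenune, not Iloria; it does not apply.
Duty = £512.30 × 8.5% = £43.55.
Line 2 (3730.71, Iloria, 1,184 m², £270,011.20):
Base rate for 3730.71 is 1%.
Origin Iloria qualifies under the Faristan–Iloria agreement and 3730.71 is covered: preferential rate Free applies instead.
Duty = £270,011.20 × 0% = £0.00.
Total = £43.55 + £0.00 = £43.55.

£43.55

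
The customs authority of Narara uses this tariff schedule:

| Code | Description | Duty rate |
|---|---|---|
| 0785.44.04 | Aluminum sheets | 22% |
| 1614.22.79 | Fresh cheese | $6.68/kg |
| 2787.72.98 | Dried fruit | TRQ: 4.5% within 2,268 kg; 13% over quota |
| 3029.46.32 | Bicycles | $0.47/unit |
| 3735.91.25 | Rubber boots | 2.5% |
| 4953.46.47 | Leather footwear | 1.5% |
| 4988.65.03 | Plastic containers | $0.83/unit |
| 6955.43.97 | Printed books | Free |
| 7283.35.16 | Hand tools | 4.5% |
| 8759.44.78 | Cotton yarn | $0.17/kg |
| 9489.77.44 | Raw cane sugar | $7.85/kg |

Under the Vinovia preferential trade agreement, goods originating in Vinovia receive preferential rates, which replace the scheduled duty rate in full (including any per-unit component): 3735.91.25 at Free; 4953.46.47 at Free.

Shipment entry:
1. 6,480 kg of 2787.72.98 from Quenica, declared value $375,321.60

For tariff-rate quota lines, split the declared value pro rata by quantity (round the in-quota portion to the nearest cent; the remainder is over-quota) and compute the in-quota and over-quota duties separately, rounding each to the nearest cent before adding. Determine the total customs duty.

Line 1 (2787.72.98, Quenica, 6,480 kg, $375,321.60):
Code 2787.72.98 is under a tariff-rate quota (threshold 2,268 kg). In-quota: 2,268 kg at 4.5%; over-quota: 4,212 kg at 13%.
Pro-rata value split: in-quota = $375,321.60 × 2,268/6,480 = $131,362.56; over-quota = $375,321.60 − $131,362.56 = $243,959.04.
In-quota duty = $131,362.56 × 4.5% = $5,911.32. Over-quota duty = $243,959.04 × 13% = $31,714.68.
Line duty = $5,911.32 + $31,714.68 = $37,626.00.

$37,626.00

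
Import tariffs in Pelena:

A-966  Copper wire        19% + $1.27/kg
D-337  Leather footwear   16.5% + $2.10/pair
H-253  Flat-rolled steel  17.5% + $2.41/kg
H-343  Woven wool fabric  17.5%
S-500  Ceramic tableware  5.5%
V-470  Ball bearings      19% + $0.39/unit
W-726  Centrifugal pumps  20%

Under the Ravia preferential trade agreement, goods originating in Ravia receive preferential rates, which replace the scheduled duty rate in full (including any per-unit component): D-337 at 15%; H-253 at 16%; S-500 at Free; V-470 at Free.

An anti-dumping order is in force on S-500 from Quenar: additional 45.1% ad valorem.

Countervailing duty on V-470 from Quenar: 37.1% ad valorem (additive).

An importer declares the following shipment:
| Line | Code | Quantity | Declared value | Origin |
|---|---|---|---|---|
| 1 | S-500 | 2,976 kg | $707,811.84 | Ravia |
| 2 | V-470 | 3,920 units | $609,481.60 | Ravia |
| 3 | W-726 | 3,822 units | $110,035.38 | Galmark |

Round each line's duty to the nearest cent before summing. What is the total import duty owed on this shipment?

$22,007.08

Line 1 (S-500, Ravia, 2,976 kg, $707,811.84):
Base rate for S-500 is 5.5%.
Origin Ravia qualifies under the Pelena–Ravia agreement and S-500 is covered: preferential rate Free applies instead.
The additional-duty order on S-500 targets Quenar, not Ravia; it does not apply.
Duty = $707,811.84 × 0% = $0.00.
Line 2 (V-470, Ravia, 3,920 units, $609,481.60):
Base rate for V-470 is 19% + $0.39/unit.
Origin Ravia qualifies under the Pelena–Ravia agreement and V-470 is covered: preferential rate Free applies instead.
The additional-duty order on V-470 targets Quenar, not Ravia; it does not apply.
Duty = $609,481.60 × 0% = $0.00.
Line 3 (W-726, Galmark, 3,822 units, $110,035.38):
Base rate for W-726 is 20%.
Duty = $110,035.38 × 20% = $22,007.08.
Total = $0.00 + $0.00 + $22,007.08 = $22,007.08.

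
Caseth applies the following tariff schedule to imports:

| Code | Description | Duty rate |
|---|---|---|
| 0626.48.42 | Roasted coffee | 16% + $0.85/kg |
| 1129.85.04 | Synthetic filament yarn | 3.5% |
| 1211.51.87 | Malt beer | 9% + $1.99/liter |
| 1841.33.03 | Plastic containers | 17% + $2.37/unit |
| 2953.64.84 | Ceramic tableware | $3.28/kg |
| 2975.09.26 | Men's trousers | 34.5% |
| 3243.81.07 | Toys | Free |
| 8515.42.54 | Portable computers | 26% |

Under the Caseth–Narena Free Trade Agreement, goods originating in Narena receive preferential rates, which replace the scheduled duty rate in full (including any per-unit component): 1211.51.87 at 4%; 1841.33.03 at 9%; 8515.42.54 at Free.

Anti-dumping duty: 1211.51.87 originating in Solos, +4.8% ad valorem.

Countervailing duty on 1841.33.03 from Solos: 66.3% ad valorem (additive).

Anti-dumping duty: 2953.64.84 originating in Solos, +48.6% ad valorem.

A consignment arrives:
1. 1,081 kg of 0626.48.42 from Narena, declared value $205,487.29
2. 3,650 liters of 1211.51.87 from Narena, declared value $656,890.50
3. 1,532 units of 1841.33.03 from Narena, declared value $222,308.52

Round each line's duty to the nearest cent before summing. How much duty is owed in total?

Line 1 (0626.48.42, Narena, 1,081 kg, $205,487.29):
Base rate for 0626.48.42 is 16% + $0.85/kg.
Origin Narena is the FTA partner but 0626.48.42 is not on the preference list; base rate stands.
Duty = $205,487.29 × 16% + 1,081 × $0.85 = $33,796.82.
Line 2 (1211.51.87, Narena, 3,650 liters, $656,890.50):
Base rate for 1211.51.87 is 9% + $1.99/liter.
Origin Narena qualifies under the Caseth–Narena agreement and 1211.51.87 is covered: preferential rate 4% applies instead.
The additional-duty order on 1211.51.87 targets Solos, not Narena; it does not apply.
Duty = $656,890.50 × 4% = $26,275.62.
Line 3 (1841.33.03, Narena, 1,532 units, $222,308.52):
Base rate for 1841.33.03 is 17% + $2.37/unit.
Origin Narena qualifies under the Caseth–Narena agreement and 1841.33.03 is covered: preferential rate 9% applies instead.
The additional-duty order on 1841.33.03 targets Solos, not Narena; it does not apply.
Duty = $222,308.52 × 9% = $20,007.77.
Total = $33,796.82 + $26,275.62 + $20,007.77 = $80,080.21.

$80,080.21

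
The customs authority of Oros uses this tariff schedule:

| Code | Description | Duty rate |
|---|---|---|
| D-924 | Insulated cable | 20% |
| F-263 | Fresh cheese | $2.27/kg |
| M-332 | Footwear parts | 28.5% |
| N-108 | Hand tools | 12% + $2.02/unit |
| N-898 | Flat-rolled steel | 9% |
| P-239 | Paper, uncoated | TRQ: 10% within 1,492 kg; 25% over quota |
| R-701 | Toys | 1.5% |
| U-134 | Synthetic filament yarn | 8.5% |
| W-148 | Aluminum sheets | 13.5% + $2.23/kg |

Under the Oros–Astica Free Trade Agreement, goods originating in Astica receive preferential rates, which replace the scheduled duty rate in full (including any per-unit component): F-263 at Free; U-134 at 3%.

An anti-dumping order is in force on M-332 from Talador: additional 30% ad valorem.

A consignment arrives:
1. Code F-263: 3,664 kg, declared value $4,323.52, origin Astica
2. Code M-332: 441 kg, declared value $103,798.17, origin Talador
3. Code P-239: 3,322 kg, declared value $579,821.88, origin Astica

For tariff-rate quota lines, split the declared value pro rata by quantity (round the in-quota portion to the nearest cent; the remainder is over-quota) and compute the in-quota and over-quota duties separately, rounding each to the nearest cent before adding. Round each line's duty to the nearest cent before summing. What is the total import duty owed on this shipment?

Line 1 (F-263, Astica, 3,664 kg, $4,323.52):
Base rate for F-263 is $2.27/kg.
Origin Astica qualifies under the Oros–Astica agreement and F-263 is covered: preferential rate Free applies instead.
Duty = $4,323.52 × 0% = $0.00.
Line 2 (M-332, Talador, 441 kg, $103,798.17):
Base rate for M-332 is 28.5%.
Additional duty on M-332 from Talador: +30%. Applied ad valorem rate: 28.5% + 30% = 58.5%.
Duty = $103,798.17 × 58.5% = $60,721.93.
Line 3 (P-239, Astica, 3,322 kg, $579,821.88):
Code P-239 is under a tariff-rate quota (threshold 1,492 kg). In-quota: 1,492 kg at 10%; over-quota: 1,830 kg at 25%.
Pro-rata value split: in-quota = $579,821.88 × 1,492/3,322 = $260,413.68; over-quota = $579,821.88 − $260,413.68 = $319,408.20.
In-quota duty = $260,413.68 × 10% = $26,041.37. Over-quota duty = $319,408.20 × 25% = $79,852.05.
Line duty = $26,041.37 + $79,852.05 = $105,893.42.
Total = $0.00 + $60,721.93 + $105,893.42 = $166,615.35.

$166,615.35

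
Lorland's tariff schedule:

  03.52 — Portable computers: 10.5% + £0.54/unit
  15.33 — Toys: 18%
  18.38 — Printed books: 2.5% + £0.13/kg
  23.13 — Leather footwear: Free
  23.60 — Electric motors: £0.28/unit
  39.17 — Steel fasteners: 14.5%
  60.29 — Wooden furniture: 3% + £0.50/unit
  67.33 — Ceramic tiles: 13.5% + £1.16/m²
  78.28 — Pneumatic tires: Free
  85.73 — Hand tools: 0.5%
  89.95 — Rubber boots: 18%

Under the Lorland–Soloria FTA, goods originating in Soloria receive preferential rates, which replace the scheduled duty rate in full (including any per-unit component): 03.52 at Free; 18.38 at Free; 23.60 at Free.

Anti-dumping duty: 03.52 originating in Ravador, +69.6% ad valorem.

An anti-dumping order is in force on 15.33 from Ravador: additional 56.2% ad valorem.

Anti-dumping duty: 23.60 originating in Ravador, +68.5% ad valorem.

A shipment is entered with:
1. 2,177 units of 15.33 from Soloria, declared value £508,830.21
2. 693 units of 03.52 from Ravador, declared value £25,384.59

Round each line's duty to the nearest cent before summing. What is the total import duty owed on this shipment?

£112,296.72

Line 1 (15.33, Soloria, 2,177 units, £508,830.21):
Base rate for 15.33 is 18%.
Origin Soloria is the FTA partner but 15.33 is not on the preference list; base rate stands.
The additional-duty order on 15.33 targets Ravador, not Soloria; it does not apply.
Duty = £508,830.21 × 18% = £91,589.44.
Line 2 (03.52, Ravador, 693 units, £25,384.59):
Base rate for 03.52 is 10.5% + £0.54/unit.
03.52 has an FTA preferential rate, but origin Ravador is not Soloria; base rate stands.
Additional duty on 03.52 from Ravador: +69.6%. Applied ad valorem rate: 10.5% + 69.6% = 80.1%.
Duty = £25,384.59 × 80.1% + 693 × £0.54 = £20,707.28.
Total = £91,589.44 + £20,707.28 = £112,296.72.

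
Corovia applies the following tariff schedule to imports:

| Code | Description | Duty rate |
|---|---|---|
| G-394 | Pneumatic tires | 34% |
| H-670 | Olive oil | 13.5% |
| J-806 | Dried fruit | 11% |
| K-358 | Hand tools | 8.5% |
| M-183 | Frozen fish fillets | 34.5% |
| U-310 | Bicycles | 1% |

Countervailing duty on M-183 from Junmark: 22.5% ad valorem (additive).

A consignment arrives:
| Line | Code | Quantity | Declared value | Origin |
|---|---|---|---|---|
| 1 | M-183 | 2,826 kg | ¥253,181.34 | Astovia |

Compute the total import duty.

¥87,347.56

Line 1 (M-183, Astovia, 2,826 kg, ¥253,181.34):
Base rate for M-183 is 34.5%.
The additional-duty order on M-183 targets Junmark, not Astovia; it does not apply.
Duty = ¥253,181.34 × 34.5% = ¥87,347.56.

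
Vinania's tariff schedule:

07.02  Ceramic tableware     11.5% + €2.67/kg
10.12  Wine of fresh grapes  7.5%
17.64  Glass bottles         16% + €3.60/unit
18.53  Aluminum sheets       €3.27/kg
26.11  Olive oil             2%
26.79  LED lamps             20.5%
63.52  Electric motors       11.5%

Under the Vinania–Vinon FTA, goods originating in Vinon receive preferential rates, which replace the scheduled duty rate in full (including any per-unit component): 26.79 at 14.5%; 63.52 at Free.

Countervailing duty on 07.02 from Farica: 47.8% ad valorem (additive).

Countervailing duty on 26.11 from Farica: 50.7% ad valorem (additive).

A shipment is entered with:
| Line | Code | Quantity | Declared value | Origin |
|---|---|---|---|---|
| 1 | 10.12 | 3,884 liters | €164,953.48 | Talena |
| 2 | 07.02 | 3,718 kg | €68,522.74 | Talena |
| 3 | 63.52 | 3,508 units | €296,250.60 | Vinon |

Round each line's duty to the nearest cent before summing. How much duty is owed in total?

Line 1 (10.12, Talena, 3,884 liters, €164,953.48):
Base rate for 10.12 is 7.5%.
Duty = €164,953.48 × 7.5% = €12,371.51.
Line 2 (07.02, Talena, 3,718 kg, €68,522.74):
Base rate for 07.02 is 11.5% + €2.67/kg.
The additional-duty order on 07.02 targets Farica, not Talena; it does not apply.
Duty = €68,522.74 × 11.5% + 3,718 × €2.67 = €17,807.18.
Line 3 (63.52, Vinon, 3,508 units, €296,250.60):
Base rate for 63.52 is 11.5%.
Origin Vinon qualifies under the Vinania–Vinon agreement and 63.52 is covered: preferential rate Free applies instead.
Duty = €296,250.60 × 0% = €0.00.
Total = €12,371.51 + €17,807.18 + €0.00 = €30,178.69.

€30,178.69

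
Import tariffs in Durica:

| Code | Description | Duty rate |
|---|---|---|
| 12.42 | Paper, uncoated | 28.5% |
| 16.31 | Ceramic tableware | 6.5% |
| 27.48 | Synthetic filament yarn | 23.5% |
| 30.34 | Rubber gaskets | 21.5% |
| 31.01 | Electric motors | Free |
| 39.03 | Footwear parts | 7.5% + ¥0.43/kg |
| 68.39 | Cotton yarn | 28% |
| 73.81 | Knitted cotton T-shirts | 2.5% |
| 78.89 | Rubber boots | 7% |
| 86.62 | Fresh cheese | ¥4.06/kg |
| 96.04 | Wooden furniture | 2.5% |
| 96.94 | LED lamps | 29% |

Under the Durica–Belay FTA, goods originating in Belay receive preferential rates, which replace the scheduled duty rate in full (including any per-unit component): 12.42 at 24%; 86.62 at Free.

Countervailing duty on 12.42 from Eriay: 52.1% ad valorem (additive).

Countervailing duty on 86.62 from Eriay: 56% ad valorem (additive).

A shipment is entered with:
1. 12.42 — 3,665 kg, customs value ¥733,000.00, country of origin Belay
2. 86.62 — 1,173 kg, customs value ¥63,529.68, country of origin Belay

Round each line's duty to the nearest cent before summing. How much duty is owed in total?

¥175,920.00

Line 1 (12.42, Belay, 3,665 kg, ¥733,000.00):
Base rate for 12.42 is 28.5%.
Origin Belay qualifies under the Durica–Belay agreement and 12.42 is covered: preferential rate 24% applies instead.
The additional-duty order on 12.42 targets Eriay, not Belay; it does not apply.
Duty = ¥733,000.00 × 24% = ¥175,920.00.
Line 2 (86.62, Belay, 1,173 kg, ¥63,529.68):
Base rate for 86.62 is ¥4.06/kg.
Origin Belay qualifies under the Durica–Belay agreement and 86.62 is covered: preferential rate Free applies instead.
The additional-duty order on 86.62 targets Eriay, not Belay; it does not apply.
Duty = ¥63,529.68 × 0% = ¥0.00.
Total = ¥175,920.00 + ¥0.00 = ¥175,920.00.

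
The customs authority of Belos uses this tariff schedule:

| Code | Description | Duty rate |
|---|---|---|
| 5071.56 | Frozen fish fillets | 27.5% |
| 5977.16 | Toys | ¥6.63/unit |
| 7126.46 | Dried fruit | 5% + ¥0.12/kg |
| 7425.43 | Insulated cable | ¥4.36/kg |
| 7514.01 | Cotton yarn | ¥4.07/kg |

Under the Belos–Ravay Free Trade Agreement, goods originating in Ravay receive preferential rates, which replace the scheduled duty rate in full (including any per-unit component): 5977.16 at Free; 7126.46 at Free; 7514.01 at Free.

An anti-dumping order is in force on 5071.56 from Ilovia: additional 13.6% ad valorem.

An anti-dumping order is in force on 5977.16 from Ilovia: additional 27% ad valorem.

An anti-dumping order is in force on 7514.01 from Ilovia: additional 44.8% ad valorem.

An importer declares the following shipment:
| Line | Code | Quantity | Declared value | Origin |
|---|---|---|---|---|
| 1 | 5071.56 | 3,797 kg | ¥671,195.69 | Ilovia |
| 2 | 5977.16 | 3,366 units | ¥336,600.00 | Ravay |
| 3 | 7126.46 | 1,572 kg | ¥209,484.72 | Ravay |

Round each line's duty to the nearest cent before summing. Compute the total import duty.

Line 1 (5071.56, Ilovia, 3,797 kg, ¥671,195.69):
Base rate for 5071.56 is 27.5%.
Additional duty on 5071.56 from Ilovia: +13.6%. Applied ad valorem rate: 27.5% + 13.6% = 41.1%.
Duty = ¥671,195.69 × 41.1% = ¥275,861.43.
Line 2 (5977.16, Ravay, 3,366 units, ¥336,600.00):
Base rate for 5977.16 is ¥6.63/unit.
Origin Ravay qualifies under the Belos–Ravay agreement and 5977.16 is covered: preferential rate Free applies instead.
The additional-duty order on 5977.16 targets Ilovia, not Ravay; it does not apply.
Duty = ¥336,600.00 × 0% = ¥0.00.
Line 3 (7126.46, Ravay, 1,572 kg, ¥209,484.72):
Base rate for 7126.46 is 5% + ¥0.12/kg.
Origin Ravay qualifies under the Belos–Ravay agreement and 7126.46 is covered: preferential rate Free applies instead.
Duty = ¥209,484.72 × 0% = ¥0.00.
Total = ¥275,861.43 + ¥0.00 + ¥0.00 = ¥275,861.43.

¥275,861.43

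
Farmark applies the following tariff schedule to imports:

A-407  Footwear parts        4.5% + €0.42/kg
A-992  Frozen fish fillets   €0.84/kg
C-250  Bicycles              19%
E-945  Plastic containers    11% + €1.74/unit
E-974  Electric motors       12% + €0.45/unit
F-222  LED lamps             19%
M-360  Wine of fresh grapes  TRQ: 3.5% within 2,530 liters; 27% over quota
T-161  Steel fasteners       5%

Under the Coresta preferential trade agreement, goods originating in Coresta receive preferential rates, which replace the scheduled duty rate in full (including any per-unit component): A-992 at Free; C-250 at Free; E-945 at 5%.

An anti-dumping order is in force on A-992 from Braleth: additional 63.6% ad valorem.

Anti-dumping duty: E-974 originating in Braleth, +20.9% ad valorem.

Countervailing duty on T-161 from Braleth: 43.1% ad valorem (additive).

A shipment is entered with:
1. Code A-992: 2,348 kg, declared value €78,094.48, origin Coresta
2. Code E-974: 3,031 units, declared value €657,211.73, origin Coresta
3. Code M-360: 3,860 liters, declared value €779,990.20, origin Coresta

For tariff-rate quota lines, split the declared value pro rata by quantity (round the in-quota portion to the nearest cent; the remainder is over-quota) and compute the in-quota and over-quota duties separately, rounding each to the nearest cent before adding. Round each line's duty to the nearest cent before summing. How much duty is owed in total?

Line 1 (A-992, Coresta, 2,348 kg, €78,094.48):
Base rate for A-992 is €0.84/kg.
Origin Coresta qualifies under the Farmark–Coresta agreement and A-992 is covered: preferential rate Free applies instead.
The additional-duty order on A-992 targets Braleth, not Coresta; it does not apply.
Duty = €78,094.48 × 0% = €0.00.
Line 2 (E-974, Coresta, 3,031 units, €657,211.73):
Base rate for E-974 is 12% + €0.45/unit.
Origin Coresta is the FTA partner but E-974 is not on the preference list; base rate stands.
The additional-duty order on E-974 targets Braleth, not Coresta; it does not apply.
Duty = €657,211.73 × 12% + 3,031 × €0.45 = €80,229.36.
Line 3 (M-360, Coresta, 3,860 liters, €779,990.20):
Code M-360 is under a tariff-rate quota (threshold 2,530 liters). In-quota: 2,530 liters at 3.5%; over-quota: 1,330 liters at 27%.
Pro-rata value split: in-quota = €779,990.20 × 2,530/3,860 = €511,237.10; over-quota = €779,990.20 − €511,237.10 = €268,753.10.
In-quota duty = €511,237.10 × 3.5% = €17,893.30. Over-quota duty = €268,753.10 × 27% = €72,563.34.
Line duty = €17,893.30 + €72,563.34 = €90,456.64.
Total = €0.00 + €80,229.36 + €90,456.64 = €170,686.00.

€170,686.00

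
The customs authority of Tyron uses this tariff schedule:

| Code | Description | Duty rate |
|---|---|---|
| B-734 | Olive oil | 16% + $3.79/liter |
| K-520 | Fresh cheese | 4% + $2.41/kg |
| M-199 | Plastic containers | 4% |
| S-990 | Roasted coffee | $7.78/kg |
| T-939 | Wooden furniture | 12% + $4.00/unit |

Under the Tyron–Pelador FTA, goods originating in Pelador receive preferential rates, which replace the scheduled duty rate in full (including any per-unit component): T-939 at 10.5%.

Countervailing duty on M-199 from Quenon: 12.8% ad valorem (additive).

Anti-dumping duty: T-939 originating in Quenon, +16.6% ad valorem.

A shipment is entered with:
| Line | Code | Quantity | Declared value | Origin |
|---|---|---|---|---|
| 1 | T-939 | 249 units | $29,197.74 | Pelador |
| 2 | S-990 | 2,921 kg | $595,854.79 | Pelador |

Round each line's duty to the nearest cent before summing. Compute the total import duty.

$25,791.14

Line 1 (T-939, Pelador, 249 units, $29,197.74):
Base rate for T-939 is 12% + $4.00/unit.
Origin Pelador qualifies under the Tyron–Pelador agreement and T-939 is covered: preferential rate 10.5% applies instead.
The additional-duty order on T-939 targets Quenon, not Pelador; it does not apply.
Duty = $29,197.74 × 10.5% = $3,065.76.
Line 2 (S-990, Pelador, 2,921 kg, $595,854.79):
Base rate for S-990 is $7.78/kg.
Origin Pelador is the FTA partner but S-990 is not on the preference list; base rate stands.
Duty = 2,921 × $7.78 = $22,725.38.
Total = $3,065.76 + $22,725.38 = $25,791.14.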